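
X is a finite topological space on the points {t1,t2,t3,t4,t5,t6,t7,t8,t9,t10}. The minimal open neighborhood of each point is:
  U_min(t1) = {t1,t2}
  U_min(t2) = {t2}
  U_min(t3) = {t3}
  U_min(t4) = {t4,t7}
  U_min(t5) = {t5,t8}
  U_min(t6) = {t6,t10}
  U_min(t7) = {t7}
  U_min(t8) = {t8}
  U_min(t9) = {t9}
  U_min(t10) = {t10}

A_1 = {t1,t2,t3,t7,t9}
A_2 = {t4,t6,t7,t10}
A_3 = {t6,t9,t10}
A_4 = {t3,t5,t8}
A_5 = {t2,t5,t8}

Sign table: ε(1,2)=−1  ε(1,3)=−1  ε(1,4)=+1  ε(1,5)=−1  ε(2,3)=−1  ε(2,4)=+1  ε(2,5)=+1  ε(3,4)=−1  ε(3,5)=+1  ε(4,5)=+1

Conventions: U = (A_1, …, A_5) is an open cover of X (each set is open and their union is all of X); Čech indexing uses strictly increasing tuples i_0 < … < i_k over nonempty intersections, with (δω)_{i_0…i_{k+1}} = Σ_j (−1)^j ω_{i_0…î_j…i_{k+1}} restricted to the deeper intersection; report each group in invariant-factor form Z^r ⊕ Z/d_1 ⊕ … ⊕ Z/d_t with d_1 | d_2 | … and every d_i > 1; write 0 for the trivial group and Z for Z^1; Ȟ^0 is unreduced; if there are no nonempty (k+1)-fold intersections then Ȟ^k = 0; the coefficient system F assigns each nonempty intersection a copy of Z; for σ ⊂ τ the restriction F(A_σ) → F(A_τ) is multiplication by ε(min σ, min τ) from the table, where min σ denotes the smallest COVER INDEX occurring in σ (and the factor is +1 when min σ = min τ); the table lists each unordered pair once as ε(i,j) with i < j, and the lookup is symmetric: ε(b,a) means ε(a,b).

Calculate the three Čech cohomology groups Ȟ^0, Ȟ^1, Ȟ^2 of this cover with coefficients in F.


nerve simplices:
  A12={t7} A13={t9} A14={t3} A15={t2} A23={t6,t10} A45={t5,t8}
C dims 5,6; δ0: rk 5, SNF 1^4·2
degree 0: 5−5−0 = 0 → Ȟ^0 ≅ 0
degree 1: 6−0−5 = 1 plus torsion [2] → Ȟ^1 ≅ Z ⊕ Z/2
degree 2: 0−0−0 = 0 → Ȟ^2 ≅ 0

Ȟ^0(U;F) ≅ 0, Ȟ^1(U;F) ≅ Z ⊕ Z/2 and Ȟ^2(U;F) ≅ 0


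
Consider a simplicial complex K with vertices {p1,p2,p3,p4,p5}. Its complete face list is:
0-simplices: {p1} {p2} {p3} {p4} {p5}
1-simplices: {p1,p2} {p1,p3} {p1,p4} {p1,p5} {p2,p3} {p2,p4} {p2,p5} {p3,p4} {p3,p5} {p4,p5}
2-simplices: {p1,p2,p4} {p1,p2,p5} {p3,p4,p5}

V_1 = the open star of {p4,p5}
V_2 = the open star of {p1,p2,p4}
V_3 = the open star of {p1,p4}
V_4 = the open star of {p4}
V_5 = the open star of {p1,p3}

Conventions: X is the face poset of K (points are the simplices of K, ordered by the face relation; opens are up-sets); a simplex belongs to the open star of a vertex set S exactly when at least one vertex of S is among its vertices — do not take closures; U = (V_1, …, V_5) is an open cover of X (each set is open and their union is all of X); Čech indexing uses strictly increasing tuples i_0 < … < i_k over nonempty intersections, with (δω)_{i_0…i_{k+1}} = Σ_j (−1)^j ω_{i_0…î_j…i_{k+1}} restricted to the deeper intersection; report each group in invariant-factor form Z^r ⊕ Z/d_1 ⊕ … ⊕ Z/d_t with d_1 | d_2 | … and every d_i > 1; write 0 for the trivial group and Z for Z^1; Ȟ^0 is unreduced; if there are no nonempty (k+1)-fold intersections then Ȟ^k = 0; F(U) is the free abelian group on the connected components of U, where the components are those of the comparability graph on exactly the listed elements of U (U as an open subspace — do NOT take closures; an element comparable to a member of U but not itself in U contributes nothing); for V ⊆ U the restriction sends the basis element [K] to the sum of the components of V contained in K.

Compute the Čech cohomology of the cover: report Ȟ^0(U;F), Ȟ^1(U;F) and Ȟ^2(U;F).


Ȟ^0 ≅ Z,  Ȟ^1 ≅ Z^3,  Ȟ^2 ≅ 0

nerve of the cover:
  V1={{p4},{p5},{p1,p4},{p1,p5},{p2,p4},{p2,p5},{p3,p4},{p3,p5},{p4,p5},{p1,p2,p4},{p1,p2,p5},{p3,p4,p5}} V2={{p1},{p2},{p4},{p1,p2},{p1,p3},{p1,p4},{p1,p5},{p2,p3},{p2,p4},{p2,p5},{p3,p4},{p4,p5},{p1,p2,p4},{p1,p2,p5},{p3,p4,p5}} V3={{p1},{p4},{p1,p2},{p1,p3},{p1,p4},{p1,p5},{p2,p4},{p3,p4},{p4,p5},{p1,p2,p4},{p1,p2,p5},{p3,p4,p5}} V4={{p4},{p1,p4},{p2,p4},{p3,p4},{p4,p5},{p1,p2,p4},{p3,p4,p5}} V5={{p1},{p3},{p1,p2},{p1,p3},{p1,p4},{p1,p5},{p2,p3},{p3,p4},{p3,p5},{p1,p2,p4},{p1,p2,p5},{p3,p4,p5}}
  V12={{p4},{p1,p4},{p1,p5},{p2,p4},{p2,p5},{p3,p4},{p4,p5},{p1,p2,p4},{p1,p2,p5},{p3,p4,p5}} V13={{p4},{p1,p4},{p1,p5},{p2,p4},{p3,p4},{p4,p5},{p1,p2,p4},{p1,p2,p5},{p3,p4,p5}} V14={{p4},{p1,p4},{p2,p4},{p3,p4},{p4,p5},{p1,p2,p4},{p3,p4,p5}} V15={{p1,p4},{p1,p5},{p3,p4},{p3,p5},{p1,p2,p4},{p1,p2,p5},{p3,p4,p5}} V23={{p1},{p4},{p1,p2},{p1,p3},{p1,p4},{p1,p5},{p2,p4},{p3,p4},{p4,p5},{p1,p2,p4},{p1,p2,p5},{p3,p4,p5}} V24={{p4},{p1,p4},{p2,p4},{p3,p4},{p4,p5},{p1,p2,p4},{p3,p4,p5}} V25={{p1},{p1,p2},{p1,p3},{p1,p4},{p1,p5},{p2,p3},{p3,p4},{p1,p2,p4},{p1,p2,p5},{p3,p4,p5}} V34={{p4},{p1,p4},{p2,p4},{p3,p4},{p4,p5},{p1,p2,p4},{p3,p4,p5}} V35={{p1},{p1,p2},{p1,p3},{p1,p4},{p1,p5},{p3,p4},{p1,p2,p4},{p1,p2,p5},{p3,p4,p5}} V45={{p1,p4},{p3,p4},{p1,p2,p4},{p3,p4,p5}}
  V123={{p4},{p1,p4},{p1,p5},{p2,p4},{p3,p4},{p4,p5},{p1,p2,p4},{p1,p2,p5},{p3,p4,p5}} V124={{p4},{p1,p4},{p2,p4},{p3,p4},{p4,p5},{p1,p2,p4},{p3,p4,p5}} V125={{p1,p4},{p1,p5},{p3,p4},{p1,p2,p4},{p1,p2,p5},{p3,p4,p5}} V134={{p4},{p1,p4},{p2,p4},{p3,p4},{p4,p5},{p1,p2,p4},{p3,p4,p5}} V135={{p1,p4},{p1,p5},{p3,p4},{p1,p2,p4},{p1,p2,p5},{p3,p4,p5}} V145={{p1,p4},{p3,p4},{p1,p2,p4},{p3,p4,p5}} V234={{p4},{p1,p4},{p2,p4},{p3,p4},{p4,p5},{p1,p2,p4},{p3,p4,p5}} V235={{p1},{p1,p2},{p1,p3},{p1,p4},{p1,p5},{p3,p4},{p1,p2,p4},{p1,p2,p5},{p3,p4,p5}} V245={{p1,p4},{p3,p4},{p1,p2,p4},{p3,p4,p5}} V345={{p1,p4},{p3,p4},{p1,p2,p4},{p3,p4,p5}}
  V1234={{p4},{p1,p4},{p2,p4},{p3,p4},{p4,p5},{p1,p2,p4},{p3,p4,p5}} V1235={{p1,p4},{p1,p5},{p3,p4},{p1,p2,p4},{p1,p2,p5},{p3,p4,p5}} V1245={{p1,p4},{p3,p4},{p1,p2,p4},{p3,p4,p5}} V1345={{p1,p4},{p3,p4},{p1,p2,p4},{p3,p4,p5}} V2345={{p1,p4},{p3,p4},{p1,p2,p4},{p3,p4,p5}}
  V12345={{p1,p4},{p3,p4},{p1,p2,p4},{p3,p4,p5}}
components per intersection:
  V1: {{p4},{p5},{p1,p4},{p1,p5},{p2,p4},{p2,p5},{p3,p4},{p3,p5},{p4,p5},{p1,p2,p4},{p1,p2,p5},{p3,p4,p5}}
  V2: {{p1},{p2},{p4},{p1,p2},{p1,p3},{p1,p4},{p1,p5},{p2,p3},{p2,p4},{p2,p5},{p3,p4},{p4,p5},{p1,p2,p4},{p1,p2,p5},{p3,p4,p5}}
  V3: {{p1},{p4},{p1,p2},{p1,p3},{p1,p4},{p1,p5},{p2,p4},{p3,p4},{p4,p5},{p1,p2,p4},{p1,p2,p5},{p3,p4,p5}}
  V4: {{p4},{p1,p4},{p2,p4},{p3,p4},{p4,p5},{p1,p2,p4},{p3,p4,p5}}
  V5: {{p1},{p3},{p1,p2},{p1,p3},{p1,p4},{p1,p5},{p2,p3},{p3,p4},{p3,p5},{p1,p2,p4},{p1,p2,p5},{p3,p4,p5}}
  V12: {{p4},{p1,p4},{p2,p4},{p3,p4},{p4,p5},{p1,p2,p4},{p3,p4,p5}} {{p1,p5},{p2,p5},{p1,p2,p5}}
  V13: {{p4},{p1,p4},{p2,p4},{p3,p4},{p4,p5},{p1,p2,p4},{p3,p4,p5}} {{p1,p5},{p1,p2,p5}}
  V14: {{p4},{p1,p4},{p2,p4},{p3,p4},{p4,p5},{p1,p2,p4},{p3,p4,p5}}
  V15: {{p1,p4},{p1,p2,p4}} {{p1,p5},{p1,p2,p5}} {{p3,p4},{p3,p5},{p3,p4,p5}}
  V23: {{p1},{p4},{p1,p2},{p1,p3},{p1,p4},{p1,p5},{p2,p4},{p3,p4},{p4,p5},{p1,p2,p4},{p1,p2,p5},{p3,p4,p5}}
  V24: {{p4},{p1,p4},{p2,p4},{p3,p4},{p4,p5},{p1,p2,p4},{p3,p4,p5}}
  V25: {{p1},{p1,p2},{p1,p3},{p1,p4},{p1,p5},{p1,p2,p4},{p1,p2,p5}} {{p2,p3}} {{p3,p4},{p3,p4,p5}}
  V34: {{p4},{p1,p4},{p2,p4},{p3,p4},{p4,p5},{p1,p2,p4},{p3,p4,p5}}
  V35: {{p1},{p1,p2},{p1,p3},{p1,p4},{p1,p5},{p1,p2,p4},{p1,p2,p5}} {{p3,p4},{p3,p4,p5}}
  V45: {{p1,p4},{p1,p2,p4}} {{p3,p4},{p3,p4,p5}}
  V123: {{p4},{p1,p4},{p2,p4},{p3,p4},{p4,p5},{p1,p2,p4},{p3,p4,p5}} {{p1,p5},{p1,p2,p5}}
  V124: {{p4},{p1,p4},{p2,p4},{p3,p4},{p4,p5},{p1,p2,p4},{p3,p4,p5}}
  V125: {{p1,p4},{p1,p2,p4}} {{p1,p5},{p1,p2,p5}} {{p3,p4},{p3,p4,p5}}
  V134: {{p4},{p1,p4},{p2,p4},{p3,p4},{p4,p5},{p1,p2,p4},{p3,p4,p5}}
  V135: {{p1,p4},{p1,p2,p4}} {{p1,p5},{p1,p2,p5}} {{p3,p4},{p3,p4,p5}}
  V145: {{p1,p4},{p1,p2,p4}} {{p3,p4},{p3,p4,p5}}
  V234: {{p4},{p1,p4},{p2,p4},{p3,p4},{p4,p5},{p1,p2,p4},{p3,p4,p5}}
  V235: {{p1},{p1,p2},{p1,p3},{p1,p4},{p1,p5},{p1,p2,p4},{p1,p2,p5}} {{p3,p4},{p3,p4,p5}}
  V245: {{p1,p4},{p1,p2,p4}} {{p3,p4},{p3,p4,p5}}
  V345: {{p1,p4},{p1,p2,p4}} {{p3,p4},{p3,p4,p5}}
  V1234: {{p4},{p1,p4},{p2,p4},{p3,p4},{p4,p5},{p1,p2,p4},{p3,p4,p5}}
  V1235: {{p1,p4},{p1,p2,p4}} {{p1,p5},{p1,p2,p5}} {{p3,p4},{p3,p4,p5}}
  V1245: {{p1,p4},{p1,p2,p4}} {{p3,p4},{p3,p4,p5}}
  V1345: {{p1,p4},{p1,p2,p4}} {{p3,p4},{p3,p4,p5}}
  V2345: {{p1,p4},{p1,p2,p4}} {{p3,p4},{p3,p4,p5}}
  V12345: {{p1,p4},{p1,p2,p4}} {{p3,p4},{p3,p4,p5}}
C dims 5,18,19,10; δ0: rk 4, SNF 1^4; δ1: rk 11, SNF 1^11; δ2: rk 8, SNF 1^8
Ȟ^0 = (5 − 4) − 0 = 1, so Ȟ^0 ≅ Z
Ȟ^1 = (18 − 11) − 4 = 3, so Ȟ^1 ≅ Z^3
Ȟ^2 = (19 − 8) − 11 = 0, so Ȟ^2 ≅ 0


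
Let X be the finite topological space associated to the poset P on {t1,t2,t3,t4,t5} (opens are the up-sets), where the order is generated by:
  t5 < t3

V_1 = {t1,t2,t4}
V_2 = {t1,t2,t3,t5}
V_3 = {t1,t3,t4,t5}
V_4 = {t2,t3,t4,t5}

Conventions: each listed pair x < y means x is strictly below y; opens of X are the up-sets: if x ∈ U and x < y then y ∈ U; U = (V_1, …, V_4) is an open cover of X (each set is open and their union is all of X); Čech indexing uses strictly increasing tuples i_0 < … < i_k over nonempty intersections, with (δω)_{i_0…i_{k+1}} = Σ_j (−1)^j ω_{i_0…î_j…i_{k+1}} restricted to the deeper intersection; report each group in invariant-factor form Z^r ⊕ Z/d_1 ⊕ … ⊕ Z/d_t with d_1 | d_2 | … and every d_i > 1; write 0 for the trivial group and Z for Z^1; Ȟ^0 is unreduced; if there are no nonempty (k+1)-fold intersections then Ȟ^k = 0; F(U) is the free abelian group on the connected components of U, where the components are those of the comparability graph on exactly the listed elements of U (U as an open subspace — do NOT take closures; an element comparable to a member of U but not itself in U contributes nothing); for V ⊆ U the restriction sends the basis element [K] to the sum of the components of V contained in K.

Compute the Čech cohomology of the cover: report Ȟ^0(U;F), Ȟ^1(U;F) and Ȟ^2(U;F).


Ȟ^0 = Z^4; Ȟ^1 = 0; Ȟ^2 = 0

nerve of the cover:
  V12={t1,t2} V13={t1,t4} V14={t2,t4} V23={t1,t3,t5} V24={t2,t3,t5} V34={t3,t4,t5}
  V123={t1} V124={t2} V134={t4} V234={t3,t5}
components per intersection:
  V1: {t1} {t2} {t4}
  V2: {t1} {t2} {t3,t5}
  V3: {t1} {t3,t5} {t4}
  V4: {t2} {t3,t5} {t4}
  V12: {t1} {t2}
  V13: {t1} {t4}
  V14: {t2} {t4}
  V23: {t1} {t3,t5}
  V24: {t2} {t3,t5}
  V34: {t3,t5} {t4}
  V123: {t1}
  V124: {t2}
  V134: {t4}
  V234: {t3,t5}
C dims 12,12,4; δ0: rk 8, SNF 1^8; δ1: rk 4, SNF 1^4
Ȟ^0 = (12 − 8) − 0 = 4, so Ȟ^0 ≅ Z^4
Ȟ^1 = (12 − 4) − 8 = 0, so Ȟ^1 ≅ 0
Ȟ^2 = (4 − 0) − 4 = 0, so Ȟ^2 ≅ 0


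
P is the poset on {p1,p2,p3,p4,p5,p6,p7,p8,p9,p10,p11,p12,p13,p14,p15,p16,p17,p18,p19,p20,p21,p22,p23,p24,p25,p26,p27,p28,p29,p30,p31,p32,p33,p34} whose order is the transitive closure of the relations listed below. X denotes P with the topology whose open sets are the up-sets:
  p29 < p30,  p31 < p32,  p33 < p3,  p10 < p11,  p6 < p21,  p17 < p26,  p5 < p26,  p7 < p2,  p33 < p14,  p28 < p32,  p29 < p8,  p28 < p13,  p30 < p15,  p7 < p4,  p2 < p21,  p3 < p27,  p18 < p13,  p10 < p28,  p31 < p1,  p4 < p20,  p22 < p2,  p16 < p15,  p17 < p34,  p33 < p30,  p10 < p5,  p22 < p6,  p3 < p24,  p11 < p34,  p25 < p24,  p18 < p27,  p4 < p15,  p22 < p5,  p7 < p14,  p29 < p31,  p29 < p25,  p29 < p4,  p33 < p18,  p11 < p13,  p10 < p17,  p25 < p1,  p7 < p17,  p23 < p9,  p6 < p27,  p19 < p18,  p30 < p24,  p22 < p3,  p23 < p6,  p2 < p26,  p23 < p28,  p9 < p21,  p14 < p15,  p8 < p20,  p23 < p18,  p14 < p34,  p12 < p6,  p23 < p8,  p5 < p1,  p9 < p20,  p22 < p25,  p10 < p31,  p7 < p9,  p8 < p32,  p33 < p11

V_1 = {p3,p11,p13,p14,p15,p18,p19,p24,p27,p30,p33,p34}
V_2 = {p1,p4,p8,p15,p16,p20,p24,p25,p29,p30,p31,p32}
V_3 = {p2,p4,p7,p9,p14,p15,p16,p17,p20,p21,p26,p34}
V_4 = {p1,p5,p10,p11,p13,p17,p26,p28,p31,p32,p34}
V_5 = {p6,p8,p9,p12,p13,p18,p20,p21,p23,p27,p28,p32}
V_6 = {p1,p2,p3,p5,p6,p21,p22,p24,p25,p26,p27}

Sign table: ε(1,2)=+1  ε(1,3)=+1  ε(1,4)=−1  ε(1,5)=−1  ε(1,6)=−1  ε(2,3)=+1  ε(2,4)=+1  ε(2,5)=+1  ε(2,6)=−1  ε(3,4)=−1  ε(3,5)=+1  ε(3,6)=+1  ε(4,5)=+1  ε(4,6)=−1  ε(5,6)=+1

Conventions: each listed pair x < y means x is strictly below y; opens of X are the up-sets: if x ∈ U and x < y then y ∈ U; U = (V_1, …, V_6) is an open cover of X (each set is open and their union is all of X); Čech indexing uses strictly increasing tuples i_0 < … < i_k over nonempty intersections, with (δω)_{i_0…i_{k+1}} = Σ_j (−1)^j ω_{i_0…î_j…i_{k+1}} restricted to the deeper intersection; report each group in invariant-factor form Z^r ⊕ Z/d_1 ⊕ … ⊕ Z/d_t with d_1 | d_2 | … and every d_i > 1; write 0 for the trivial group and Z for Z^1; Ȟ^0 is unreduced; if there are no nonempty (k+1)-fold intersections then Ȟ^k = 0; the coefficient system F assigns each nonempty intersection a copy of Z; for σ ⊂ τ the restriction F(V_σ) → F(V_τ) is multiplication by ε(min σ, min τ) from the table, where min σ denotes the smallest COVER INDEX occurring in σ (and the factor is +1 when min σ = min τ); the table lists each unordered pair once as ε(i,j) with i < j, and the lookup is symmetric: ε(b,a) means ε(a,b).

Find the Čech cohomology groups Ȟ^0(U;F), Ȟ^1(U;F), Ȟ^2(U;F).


Ȟ^0 ≅ 0, Ȟ^1 ≅ Z/2 and Ȟ^2 ≅ Z

cover nerve:
  V12={p15,p24,p30} V13={p14,p15,p34} V14={p11,p13,p34} V15={p13,p18,p27} V16={p3,p24,p27} V23={p4,p15,p16,p20} V24={p1,p31,p32} V25={p8,p20,p32} V26={p1,p24,p25} V34={p17,p26,p34} V35={p9,p20,p21} V36={p2,p21,p26} V45={p13,p28,p32} V46={p1,p5,p26} V56={p6,p21,p27}
  V123={p15} V126={p24} V134={p34} V145={p13} V156={p27} V235={p20} V245={p32} V246={p1} V346={p26} V356={p21}
C dims 6,15,10; δ0: rk 6, SNF 1^5·2; δ1: rk 9, SNF 1^9
Ȟ^0: (6−6)−0=0 ⇒ 0
Ȟ^1: (15−9)−6=0 plus torsion [2] ⇒ Z/2
Ȟ^2: (10−0)−9=1 ⇒ Z


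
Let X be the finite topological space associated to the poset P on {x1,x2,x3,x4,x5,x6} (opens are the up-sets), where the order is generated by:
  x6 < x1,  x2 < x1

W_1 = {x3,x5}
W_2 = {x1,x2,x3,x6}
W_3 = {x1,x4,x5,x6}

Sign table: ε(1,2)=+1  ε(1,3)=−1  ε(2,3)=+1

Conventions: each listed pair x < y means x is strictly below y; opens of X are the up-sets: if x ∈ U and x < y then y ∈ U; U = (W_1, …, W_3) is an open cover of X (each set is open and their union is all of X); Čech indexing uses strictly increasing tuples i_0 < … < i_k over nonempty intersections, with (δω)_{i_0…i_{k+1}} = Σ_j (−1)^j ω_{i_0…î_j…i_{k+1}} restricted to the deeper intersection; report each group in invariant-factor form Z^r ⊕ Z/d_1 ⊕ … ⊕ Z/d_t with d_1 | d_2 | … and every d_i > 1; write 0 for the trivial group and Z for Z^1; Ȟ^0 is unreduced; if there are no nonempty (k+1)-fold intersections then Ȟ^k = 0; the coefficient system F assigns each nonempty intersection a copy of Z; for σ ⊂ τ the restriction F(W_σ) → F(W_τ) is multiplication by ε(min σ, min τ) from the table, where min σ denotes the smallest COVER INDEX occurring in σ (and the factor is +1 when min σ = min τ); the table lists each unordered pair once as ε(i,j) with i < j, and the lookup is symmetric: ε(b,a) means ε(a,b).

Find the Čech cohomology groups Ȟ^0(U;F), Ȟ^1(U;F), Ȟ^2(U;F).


nonempty overlaps:
  W12={x3} W13={x5} W23={x1,x6}
C dims 3,3; δ0: rk 3, SNF 1^2·2
degree 0: 3−3−0 = 0 → Ȟ^0 ≅ 0
degree 1: 3−0−3 = 0 plus torsion [2] → Ȟ^1 ≅ Z/2
degree 2: 0−0−0 = 0 → Ȟ^2 ≅ 0

Ȟ^0 ≅ 0,  Ȟ^1 ≅ Z/2,  Ȟ^2 ≅ 0


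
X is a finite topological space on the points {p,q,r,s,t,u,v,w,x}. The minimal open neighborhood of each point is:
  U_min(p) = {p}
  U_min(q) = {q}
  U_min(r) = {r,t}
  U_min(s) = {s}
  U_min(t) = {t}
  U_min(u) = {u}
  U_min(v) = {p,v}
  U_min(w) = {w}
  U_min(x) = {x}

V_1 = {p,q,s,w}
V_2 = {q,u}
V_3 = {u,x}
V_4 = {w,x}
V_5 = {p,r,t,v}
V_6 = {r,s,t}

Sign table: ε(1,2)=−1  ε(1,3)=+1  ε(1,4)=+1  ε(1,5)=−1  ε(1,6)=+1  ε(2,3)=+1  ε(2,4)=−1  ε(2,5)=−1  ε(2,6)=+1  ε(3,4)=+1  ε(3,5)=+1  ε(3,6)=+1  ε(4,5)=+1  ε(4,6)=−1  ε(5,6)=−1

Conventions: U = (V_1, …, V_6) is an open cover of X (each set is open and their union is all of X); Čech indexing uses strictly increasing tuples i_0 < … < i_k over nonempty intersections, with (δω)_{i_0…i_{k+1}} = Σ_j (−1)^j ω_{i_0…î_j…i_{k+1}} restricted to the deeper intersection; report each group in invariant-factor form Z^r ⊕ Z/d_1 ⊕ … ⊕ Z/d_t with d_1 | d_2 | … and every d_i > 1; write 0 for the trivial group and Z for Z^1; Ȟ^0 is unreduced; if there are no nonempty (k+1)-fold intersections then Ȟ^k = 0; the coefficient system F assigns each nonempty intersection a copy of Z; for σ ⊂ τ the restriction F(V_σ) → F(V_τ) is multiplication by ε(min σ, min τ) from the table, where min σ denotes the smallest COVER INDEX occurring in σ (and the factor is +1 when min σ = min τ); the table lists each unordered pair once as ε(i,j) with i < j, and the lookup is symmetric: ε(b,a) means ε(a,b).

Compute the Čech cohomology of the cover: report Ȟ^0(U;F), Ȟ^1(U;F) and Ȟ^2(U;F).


Ȟ^0(U;F) ≅ 0, Ȟ^1(U;F) ≅ Z ⊕ Z/2 and Ȟ^2(U;F) ≅ 0

nerve simplices:
  V12={q} V14={w} V15={p} V16={s} V23={u} V34={x} V56={r,t}
C dims 6,7; δ0: rk 6, SNF 1^5·2
degree 0: 6−6−0 = 0 → Ȟ^0 ≅ 0
degree 1: 7−0−6 = 1 plus torsion [2] → Ȟ^1 ≅ Z ⊕ Z/2
degree 2: 0−0−0 = 0 → Ȟ^2 ≅ 0


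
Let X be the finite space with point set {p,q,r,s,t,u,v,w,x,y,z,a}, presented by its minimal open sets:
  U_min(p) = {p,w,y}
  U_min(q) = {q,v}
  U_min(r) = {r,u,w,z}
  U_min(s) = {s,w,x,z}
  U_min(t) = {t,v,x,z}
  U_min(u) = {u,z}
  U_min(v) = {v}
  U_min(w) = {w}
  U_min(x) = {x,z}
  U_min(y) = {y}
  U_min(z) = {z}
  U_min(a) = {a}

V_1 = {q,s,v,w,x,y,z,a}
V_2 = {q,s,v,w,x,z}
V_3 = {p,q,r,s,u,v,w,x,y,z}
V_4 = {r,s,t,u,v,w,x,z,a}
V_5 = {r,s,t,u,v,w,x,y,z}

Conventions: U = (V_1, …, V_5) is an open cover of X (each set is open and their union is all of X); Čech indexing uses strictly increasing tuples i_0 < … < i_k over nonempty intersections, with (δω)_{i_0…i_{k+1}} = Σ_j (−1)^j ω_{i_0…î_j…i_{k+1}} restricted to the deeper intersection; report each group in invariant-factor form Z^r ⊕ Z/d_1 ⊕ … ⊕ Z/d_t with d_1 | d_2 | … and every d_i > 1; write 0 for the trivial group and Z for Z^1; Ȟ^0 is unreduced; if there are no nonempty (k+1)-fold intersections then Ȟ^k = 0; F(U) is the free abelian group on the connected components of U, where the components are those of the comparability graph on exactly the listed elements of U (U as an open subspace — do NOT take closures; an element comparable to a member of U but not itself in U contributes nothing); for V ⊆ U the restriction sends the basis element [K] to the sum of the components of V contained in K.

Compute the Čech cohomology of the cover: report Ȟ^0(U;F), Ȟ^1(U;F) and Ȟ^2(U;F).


Ȟ^0(U;F) ≅ Z^2, Ȟ^1(U;F) ≅ 0 and Ȟ^2(U;F) ≅ 0

nonempty intersections:
  V12={q,s,v,w,x,z} V13={q,s,v,w,x,y,z} V14={s,v,w,x,z,a} V15={s,v,w,x,y,z} V23={q,s,v,w,x,z} V24={s,v,w,x,z} V25={s,v,w,x,z} V34={r,s,u,v,w,x,z} V35={r,s,u,v,w,x,y,z} V45={r,s,t,u,v,w,x,z}
  V123={q,s,v,w,x,z} V124={s,v,w,x,z} V125={s,v,w,x,z} V134={s,v,w,x,z} V135={s,v,w,x,y,z} V145={s,v,w,x,z} V234={s,v,w,x,z} V235={s,v,w,x,z} V245={s,v,w,x,z} V345={r,s,u,v,w,x,z}
  V1234={s,v,w,x,z} V1235={s,v,w,x,z} V1245={s,v,w,x,z} V1345={s,v,w,x,z} V2345={s,v,w,x,z}
  V12345={s,v,w,x,z}
components per intersection:
  V1: {q,v} {s,w,x,z} {y} {a}
  V2: {q,v} {s,w,x,z}
  V3: {p,r,s,u,w,x,y,z} {q,v}
  V4: {r,s,t,u,v,w,x,z} {a}
  V5: {r,s,t,u,v,w,x,z} {y}
  V12: {q,v} {s,w,x,z}
  V13: {q,v} {s,w,x,z} {y}
  V14: {s,w,x,z} {v} {a}
  V15: {s,w,x,z} {v} {y}
  V23: {q,v} {s,w,x,z}
  V24: {s,w,x,z} {v}
  V25: {s,w,x,z} {v}
  V34: {r,s,u,w,x,z} {v}
  V35: {r,s,u,w,x,z} {v} {y}
  V45: {r,s,t,u,v,w,x,z}
  V123: {q,v} {s,w,x,z}
  V124: {s,w,x,z} {v}
  V125: {s,w,x,z} {v}
  V134: {s,w,x,z} {v}
  V135: {s,w,x,z} {v} {y}
  V145: {s,w,x,z} {v}
  V234: {s,w,x,z} {v}
  V235: {s,w,x,z} {v}
  V245: {s,w,x,z} {v}
  V345: {r,s,u,w,x,z} {v}
  V1234: {s,w,x,z} {v}
  V1235: {s,w,x,z} {v}
  V1245: {s,w,x,z} {v}
  V1345: {s,w,x,z} {v}
  V2345: {s,w,x,z} {v}
  V12345: {s,w,x,z} {v}
C dims 12,23,21,10; δ0: rk 10, SNF 1^10; δ1: rk 13, SNF 1^13; δ2: rk 8, SNF 1^8
Ȟ^0: (12−10)−0=2 ⇒ Z^2
Ȟ^1: (23−13)−10=0 ⇒ 0
Ȟ^2: (21−8)−13=0 ⇒ 0


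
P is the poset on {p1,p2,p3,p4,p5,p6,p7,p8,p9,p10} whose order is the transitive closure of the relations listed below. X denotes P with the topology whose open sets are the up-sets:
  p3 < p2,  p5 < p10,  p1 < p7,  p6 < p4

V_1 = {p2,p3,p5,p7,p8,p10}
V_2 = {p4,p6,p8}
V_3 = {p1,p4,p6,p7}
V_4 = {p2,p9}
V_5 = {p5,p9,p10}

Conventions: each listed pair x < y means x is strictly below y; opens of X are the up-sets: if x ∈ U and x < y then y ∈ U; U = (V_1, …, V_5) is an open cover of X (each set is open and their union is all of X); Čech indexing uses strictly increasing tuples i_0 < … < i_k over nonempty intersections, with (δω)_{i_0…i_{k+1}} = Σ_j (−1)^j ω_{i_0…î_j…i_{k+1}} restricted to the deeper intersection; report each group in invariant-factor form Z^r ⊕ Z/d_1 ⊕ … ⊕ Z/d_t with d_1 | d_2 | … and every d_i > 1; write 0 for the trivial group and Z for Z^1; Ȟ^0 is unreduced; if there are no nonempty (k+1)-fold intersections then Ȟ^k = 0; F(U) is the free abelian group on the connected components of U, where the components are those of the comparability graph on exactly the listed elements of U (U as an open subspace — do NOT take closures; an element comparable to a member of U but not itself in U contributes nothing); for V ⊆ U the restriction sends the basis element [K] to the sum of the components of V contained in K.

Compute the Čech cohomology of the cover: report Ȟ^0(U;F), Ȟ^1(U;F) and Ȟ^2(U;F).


nonempty overlaps:
  V12={p8} V13={p7} V14={p2} V15={p5,p10} V23={p4,p6} V45={p9}
components per intersection:
  V1: {p2,p3} {p5,p10} {p7} {p8}
  V2: {p4,p6} {p8}
  V3: {p1,p7} {p4,p6}
  V4: {p2} {p9}
  V5: {p5,p10} {p9}
  V12: {p8}
  V13: {p7}
  V14: {p2}
  V15: {p5,p10}
  V23: {p4,p6}
  V45: {p9}
C dims 12,6; δ0: rk 6, SNF 1^6
degree 0: 12−6−0 = 6 → Ȟ^0 ≅ Z^6
degree 1: 6−0−6 = 0 → Ȟ^1 ≅ 0
degree 2: 0−0−0 = 0 → Ȟ^2 ≅ 0

Ȟ^0 = Z^6, Ȟ^1 = 0, Ȟ^2 = 0


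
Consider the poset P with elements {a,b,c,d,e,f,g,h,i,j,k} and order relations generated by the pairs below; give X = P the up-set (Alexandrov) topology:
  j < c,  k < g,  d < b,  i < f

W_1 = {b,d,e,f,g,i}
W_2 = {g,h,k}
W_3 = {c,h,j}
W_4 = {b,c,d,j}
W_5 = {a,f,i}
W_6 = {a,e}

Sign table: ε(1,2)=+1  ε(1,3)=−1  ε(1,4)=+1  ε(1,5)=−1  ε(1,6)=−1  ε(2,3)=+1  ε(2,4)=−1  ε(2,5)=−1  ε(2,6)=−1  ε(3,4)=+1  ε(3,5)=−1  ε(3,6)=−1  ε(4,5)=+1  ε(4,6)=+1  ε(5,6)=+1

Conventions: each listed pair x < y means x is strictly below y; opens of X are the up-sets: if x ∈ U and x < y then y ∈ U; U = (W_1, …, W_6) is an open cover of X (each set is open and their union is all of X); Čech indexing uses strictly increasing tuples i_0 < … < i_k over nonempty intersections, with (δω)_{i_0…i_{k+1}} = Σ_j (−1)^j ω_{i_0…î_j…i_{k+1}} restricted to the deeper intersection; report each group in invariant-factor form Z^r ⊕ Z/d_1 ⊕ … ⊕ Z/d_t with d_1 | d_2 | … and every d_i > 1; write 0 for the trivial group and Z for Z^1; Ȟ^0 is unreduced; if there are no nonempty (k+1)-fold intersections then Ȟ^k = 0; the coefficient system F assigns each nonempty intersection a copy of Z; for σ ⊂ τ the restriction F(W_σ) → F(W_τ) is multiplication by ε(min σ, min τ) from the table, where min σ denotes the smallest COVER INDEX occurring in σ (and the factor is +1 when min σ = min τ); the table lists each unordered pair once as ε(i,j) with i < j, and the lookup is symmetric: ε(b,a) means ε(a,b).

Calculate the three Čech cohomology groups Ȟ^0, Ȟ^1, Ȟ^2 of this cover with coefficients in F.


nonempty overlaps:
  W12={g} W14={b,d} W15={f,i} W16={e} W23={h} W34={c,j} W56={a}
C dims 6,7; δ0: rk 5, SNF 1^5
degree 0: 6−5−0 = 1 → Ȟ^0 ≅ Z
degree 1: 7−0−5 = 2 → Ȟ^1 ≅ Z^2
degree 2: 0−0−0 = 0 → Ȟ^2 ≅ 0

Ȟ^0(U;F) ≅ Z,  Ȟ^1(U;F) ≅ Z^2,  Ȟ^2(U;F) ≅ 0


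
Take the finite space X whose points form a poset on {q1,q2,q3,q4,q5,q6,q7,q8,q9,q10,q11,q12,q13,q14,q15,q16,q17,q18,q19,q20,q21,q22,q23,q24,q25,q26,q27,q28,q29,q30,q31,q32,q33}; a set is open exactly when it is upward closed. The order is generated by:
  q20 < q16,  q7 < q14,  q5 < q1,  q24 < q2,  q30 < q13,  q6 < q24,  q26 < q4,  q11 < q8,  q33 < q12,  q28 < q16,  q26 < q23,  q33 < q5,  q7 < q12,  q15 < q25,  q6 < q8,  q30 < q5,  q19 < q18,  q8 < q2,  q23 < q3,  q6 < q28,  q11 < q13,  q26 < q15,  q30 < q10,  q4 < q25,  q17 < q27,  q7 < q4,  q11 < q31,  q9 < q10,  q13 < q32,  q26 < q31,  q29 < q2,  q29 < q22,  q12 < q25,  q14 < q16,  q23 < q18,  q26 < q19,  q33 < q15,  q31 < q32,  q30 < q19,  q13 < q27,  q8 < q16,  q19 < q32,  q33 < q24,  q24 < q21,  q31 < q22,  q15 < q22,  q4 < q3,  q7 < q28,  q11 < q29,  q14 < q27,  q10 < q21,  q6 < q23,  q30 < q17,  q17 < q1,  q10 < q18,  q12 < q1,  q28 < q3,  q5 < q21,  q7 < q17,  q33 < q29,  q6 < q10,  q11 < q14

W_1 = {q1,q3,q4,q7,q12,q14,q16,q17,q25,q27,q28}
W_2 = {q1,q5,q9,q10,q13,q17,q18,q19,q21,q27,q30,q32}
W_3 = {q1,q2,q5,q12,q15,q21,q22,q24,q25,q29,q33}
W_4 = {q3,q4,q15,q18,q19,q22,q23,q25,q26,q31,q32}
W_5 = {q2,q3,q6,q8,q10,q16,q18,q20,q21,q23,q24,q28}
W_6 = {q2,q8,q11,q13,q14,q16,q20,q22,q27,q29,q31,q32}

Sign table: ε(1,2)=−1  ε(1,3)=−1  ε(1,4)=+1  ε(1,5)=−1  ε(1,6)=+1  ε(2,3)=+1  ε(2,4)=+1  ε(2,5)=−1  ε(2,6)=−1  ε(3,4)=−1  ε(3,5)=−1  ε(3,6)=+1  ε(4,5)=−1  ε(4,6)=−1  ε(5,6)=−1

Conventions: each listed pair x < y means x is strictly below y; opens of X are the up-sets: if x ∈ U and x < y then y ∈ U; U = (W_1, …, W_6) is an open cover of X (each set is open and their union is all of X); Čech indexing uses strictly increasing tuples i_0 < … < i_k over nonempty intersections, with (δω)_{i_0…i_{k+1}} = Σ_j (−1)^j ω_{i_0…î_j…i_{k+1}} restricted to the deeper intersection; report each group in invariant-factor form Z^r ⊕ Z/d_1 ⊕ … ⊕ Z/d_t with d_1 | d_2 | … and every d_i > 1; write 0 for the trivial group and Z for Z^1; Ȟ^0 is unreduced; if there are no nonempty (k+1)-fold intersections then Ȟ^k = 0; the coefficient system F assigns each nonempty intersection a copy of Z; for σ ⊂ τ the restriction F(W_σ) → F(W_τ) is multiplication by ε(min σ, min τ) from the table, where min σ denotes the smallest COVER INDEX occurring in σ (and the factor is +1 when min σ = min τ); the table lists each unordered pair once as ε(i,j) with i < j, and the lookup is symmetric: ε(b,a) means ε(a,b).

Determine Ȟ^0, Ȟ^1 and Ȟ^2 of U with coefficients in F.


nonempty intersections:
  W12={q1,q17,q27} W13={q1,q12,q25} W14={q3,q4,q25} W15={q3,q16,q28} W16={q14,q16,q27} W23={q1,q5,q21} W24={q18,q19,q32} W25={q10,q18,q21} W26={q13,q27,q32} W34={q15,q22,q25} W35={q2,q21,q24} W36={q2,q22,q29} W45={q3,q18,q23} W46={q22,q31,q32} W56={q2,q8,q16,q20}
  W123={q1} W126={q27} W134={q25} W145={q3} W156={q16} W235={q21} W245={q18} W246={q32} W346={q22} W356={q2}
C dims 6,15,10; δ0: rk 6, SNF 1^5·2; δ1: rk 9, SNF 1^9
Ȟ^0: (6−6)−0=0 ⇒ 0
Ȟ^1: (15−9)−6=0 plus torsion [2] ⇒ Z/2
Ȟ^2: (10−0)−9=1 ⇒ Z

Ȟ^0(U;F) ≅ 0, Ȟ^1(U;F) ≅ Z/2, Ȟ^2(U;F) ≅ Z


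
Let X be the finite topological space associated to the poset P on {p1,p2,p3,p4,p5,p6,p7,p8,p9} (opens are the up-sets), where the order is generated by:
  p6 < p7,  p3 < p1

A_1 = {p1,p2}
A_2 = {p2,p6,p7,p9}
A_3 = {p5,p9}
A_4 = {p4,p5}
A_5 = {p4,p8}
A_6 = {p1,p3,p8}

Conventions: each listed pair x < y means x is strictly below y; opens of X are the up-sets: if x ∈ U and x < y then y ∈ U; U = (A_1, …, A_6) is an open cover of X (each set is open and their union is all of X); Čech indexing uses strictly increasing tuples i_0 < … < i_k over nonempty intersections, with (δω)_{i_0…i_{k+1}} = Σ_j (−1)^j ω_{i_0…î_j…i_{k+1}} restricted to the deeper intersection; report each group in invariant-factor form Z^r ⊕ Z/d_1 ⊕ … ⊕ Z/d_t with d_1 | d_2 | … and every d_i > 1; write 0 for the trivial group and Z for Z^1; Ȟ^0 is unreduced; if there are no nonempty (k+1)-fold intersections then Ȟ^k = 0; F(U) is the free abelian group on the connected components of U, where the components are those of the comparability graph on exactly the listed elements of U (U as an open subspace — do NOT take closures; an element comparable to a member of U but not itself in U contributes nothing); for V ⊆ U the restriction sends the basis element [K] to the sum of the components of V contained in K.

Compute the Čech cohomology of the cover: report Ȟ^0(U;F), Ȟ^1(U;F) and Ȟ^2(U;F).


nonempty intersections:
  A12={p2} A16={p1} A23={p9} A34={p5} A45={p4} A56={p8}
components per intersection:
  A1: {p1} {p2}
  A2: {p2} {p6,p7} {p9}
  A3: {p5} {p9}
  A4: {p4} {p5}
  A5: {p4} {p8}
  A6: {p1,p3} {p8}
  A12: {p2}
  A16: {p1}
  A23: {p9}
  A34: {p5}
  A45: {p4}
  A56: {p8}
C dims 13,6; δ0: rk 6, SNF 1^6
Ȟ^0: (13−6)−0=7 ⇒ Z^7
Ȟ^1: (6−0)−6=0 ⇒ 0
Ȟ^2: (0−0)−0=0 ⇒ 0

Ȟ^0 = Z^7, Ȟ^1 = 0 and Ȟ^2 = 0


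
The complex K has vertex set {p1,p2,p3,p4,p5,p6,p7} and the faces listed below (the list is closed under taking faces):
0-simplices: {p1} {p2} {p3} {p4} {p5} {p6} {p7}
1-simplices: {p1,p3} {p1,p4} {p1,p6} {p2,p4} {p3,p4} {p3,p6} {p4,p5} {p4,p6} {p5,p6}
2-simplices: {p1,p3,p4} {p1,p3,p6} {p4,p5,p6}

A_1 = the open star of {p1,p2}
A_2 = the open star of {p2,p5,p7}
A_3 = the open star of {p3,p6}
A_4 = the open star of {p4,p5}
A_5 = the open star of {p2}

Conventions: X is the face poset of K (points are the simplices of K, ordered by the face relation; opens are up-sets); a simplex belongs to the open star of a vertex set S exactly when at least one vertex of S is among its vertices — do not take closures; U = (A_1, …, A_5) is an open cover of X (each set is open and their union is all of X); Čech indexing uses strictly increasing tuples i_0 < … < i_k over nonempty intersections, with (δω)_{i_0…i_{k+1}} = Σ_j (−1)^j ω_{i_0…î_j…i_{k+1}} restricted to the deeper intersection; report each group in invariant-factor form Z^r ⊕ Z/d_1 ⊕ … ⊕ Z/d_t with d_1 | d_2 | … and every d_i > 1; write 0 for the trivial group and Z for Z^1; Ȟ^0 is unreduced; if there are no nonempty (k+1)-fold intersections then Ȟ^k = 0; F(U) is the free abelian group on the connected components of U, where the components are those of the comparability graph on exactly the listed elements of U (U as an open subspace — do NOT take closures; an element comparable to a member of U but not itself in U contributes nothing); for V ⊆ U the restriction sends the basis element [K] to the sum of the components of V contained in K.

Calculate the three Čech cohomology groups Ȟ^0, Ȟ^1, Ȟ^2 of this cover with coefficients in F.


Ȟ^0 = Z^2, Ȟ^1 = Z, Ȟ^2 = 0

cover nerve:
  A1={{p1},{p2},{p1,p3},{p1,p4},{p1,p6},{p2,p4},{p1,p3,p4},{p1,p3,p6}} A2={{p2},{p5},{p7},{p2,p4},{p4,p5},{p5,p6},{p4,p5,p6}} A3={{p3},{p6},{p1,p3},{p1,p6},{p3,p4},{p3,p6},{p4,p6},{p5,p6},{p1,p3,p4},{p1,p3,p6},{p4,p5,p6}} A4={{p4},{p5},{p1,p4},{p2,p4},{p3,p4},{p4,p5},{p4,p6},{p5,p6},{p1,p3,p4},{p4,p5,p6}} A5={{p2},{p2,p4}}
  A12={{p2},{p2,p4}} A13={{p1,p3},{p1,p6},{p1,p3,p4},{p1,p3,p6}} A14={{p1,p4},{p2,p4},{p1,p3,p4}} A15={{p2},{p2,p4}} A23={{p5,p6},{p4,p5,p6}} A24={{p5},{p2,p4},{p4,p5},{p5,p6},{p4,p5,p6}} A25={{p2},{p2,p4}} A34={{p3,p4},{p4,p6},{p5,p6},{p1,p3,p4},{p4,p5,p6}} A45={{p2,p4}}
  A124={{p2,p4}} A125={{p2},{p2,p4}} A134={{p1,p3,p4}} A145={{p2,p4}} A234={{p5,p6},{p4,p5,p6}} A245={{p2,p4}}
  A1245={{p2,p4}}
components per intersection:
  A1: {{p1},{p1,p3},{p1,p4},{p1,p6},{p1,p3,p4},{p1,p3,p6}} {{p2},{p2,p4}}
  A2: {{p2},{p2,p4}} {{p5},{p4,p5},{p5,p6},{p4,p5,p6}} {{p7}}
  A3: {{p3},{p6},{p1,p3},{p1,p6},{p3,p4},{p3,p6},{p4,p6},{p5,p6},{p1,p3,p4},{p1,p3,p6},{p4,p5,p6}}
  A4: {{p4},{p5},{p1,p4},{p2,p4},{p3,p4},{p4,p5},{p4,p6},{p5,p6},{p1,p3,p4},{p4,p5,p6}}
  A5: {{p2},{p2,p4}}
  A12: {{p2},{p2,p4}}
  A13: {{p1,p3},{p1,p6},{p1,p3,p4},{p1,p3,p6}}
  A14: {{p1,p4},{p1,p3,p4}} {{p2,p4}}
  A15: {{p2},{p2,p4}}
  A23: {{p5,p6},{p4,p5,p6}}
  A24: {{p5},{p4,p5},{p5,p6},{p4,p5,p6}} {{p2,p4}}
  A25: {{p2},{p2,p4}}
  A34: {{p3,p4},{p1,p3,p4}} {{p4,p6},{p5,p6},{p4,p5,p6}}
  A45: {{p2,p4}}
  A124: {{p2,p4}}
  A125: {{p2},{p2,p4}}
  A134: {{p1,p3,p4}}
  A145: {{p2,p4}}
  A234: {{p5,p6},{p4,p5,p6}}
  A245: {{p2,p4}}
  A1245: {{p2,p4}}
C dims 8,12,6,1; δ0: rk 6, SNF 1^6; δ1: rk 5, SNF 1^5; δ2: rk 1, SNF 1^1
Ȟ^0: (8−6)−0=2 ⇒ Z^2
Ȟ^1: (12−5)−6=1 ⇒ Z
Ȟ^2: (6−1)−5=0 ⇒ 0


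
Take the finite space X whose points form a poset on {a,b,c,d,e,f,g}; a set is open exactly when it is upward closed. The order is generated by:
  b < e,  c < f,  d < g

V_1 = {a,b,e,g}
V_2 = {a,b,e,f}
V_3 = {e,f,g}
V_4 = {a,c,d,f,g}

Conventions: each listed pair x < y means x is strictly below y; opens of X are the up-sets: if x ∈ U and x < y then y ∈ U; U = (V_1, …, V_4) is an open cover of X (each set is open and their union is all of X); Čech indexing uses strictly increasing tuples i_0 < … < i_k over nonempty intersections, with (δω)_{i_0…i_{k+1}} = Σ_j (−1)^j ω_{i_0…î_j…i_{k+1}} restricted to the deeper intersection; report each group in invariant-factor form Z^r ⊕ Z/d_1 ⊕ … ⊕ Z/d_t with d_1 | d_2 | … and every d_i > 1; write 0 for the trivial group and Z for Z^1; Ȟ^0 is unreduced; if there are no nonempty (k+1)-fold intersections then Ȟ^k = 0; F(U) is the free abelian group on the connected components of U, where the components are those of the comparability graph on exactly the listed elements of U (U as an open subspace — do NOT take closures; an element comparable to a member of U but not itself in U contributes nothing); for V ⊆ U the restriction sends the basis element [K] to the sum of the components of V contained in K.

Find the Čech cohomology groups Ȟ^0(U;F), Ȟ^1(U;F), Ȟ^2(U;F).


Ȟ^0(U;F) ≅ Z^4, Ȟ^1(U;F) ≅ 0 and Ȟ^2(U;F) ≅ 0

cover nerve:
  V12={a,b,e} V13={e,g} V14={a,g} V23={e,f} V24={a,f} V34={f,g}
  V123={e} V124={a} V134={g} V234={f}
components per intersection:
  V1: {a} {b,e} {g}
  V2: {a} {b,e} {f}
  V3: {e} {f} {g}
  V4: {a} {c,f} {d,g}
  V12: {a} {b,e}
  V13: {e} {g}
  V14: {a} {g}
  V23: {e} {f}
  V24: {a} {f}
  V34: {f} {g}
  V123: {e}
  V124: {a}
  V134: {g}
  V234: {f}
C dims 12,12,4; δ0: rk 8, SNF 1^8; δ1: rk 4, SNF 1^4
Ȟ^0: (12−8)−0=4 ⇒ Z^4
Ȟ^1: (12−4)−8=0 ⇒ 0
Ȟ^2: (4−0)−4=0 ⇒ 0


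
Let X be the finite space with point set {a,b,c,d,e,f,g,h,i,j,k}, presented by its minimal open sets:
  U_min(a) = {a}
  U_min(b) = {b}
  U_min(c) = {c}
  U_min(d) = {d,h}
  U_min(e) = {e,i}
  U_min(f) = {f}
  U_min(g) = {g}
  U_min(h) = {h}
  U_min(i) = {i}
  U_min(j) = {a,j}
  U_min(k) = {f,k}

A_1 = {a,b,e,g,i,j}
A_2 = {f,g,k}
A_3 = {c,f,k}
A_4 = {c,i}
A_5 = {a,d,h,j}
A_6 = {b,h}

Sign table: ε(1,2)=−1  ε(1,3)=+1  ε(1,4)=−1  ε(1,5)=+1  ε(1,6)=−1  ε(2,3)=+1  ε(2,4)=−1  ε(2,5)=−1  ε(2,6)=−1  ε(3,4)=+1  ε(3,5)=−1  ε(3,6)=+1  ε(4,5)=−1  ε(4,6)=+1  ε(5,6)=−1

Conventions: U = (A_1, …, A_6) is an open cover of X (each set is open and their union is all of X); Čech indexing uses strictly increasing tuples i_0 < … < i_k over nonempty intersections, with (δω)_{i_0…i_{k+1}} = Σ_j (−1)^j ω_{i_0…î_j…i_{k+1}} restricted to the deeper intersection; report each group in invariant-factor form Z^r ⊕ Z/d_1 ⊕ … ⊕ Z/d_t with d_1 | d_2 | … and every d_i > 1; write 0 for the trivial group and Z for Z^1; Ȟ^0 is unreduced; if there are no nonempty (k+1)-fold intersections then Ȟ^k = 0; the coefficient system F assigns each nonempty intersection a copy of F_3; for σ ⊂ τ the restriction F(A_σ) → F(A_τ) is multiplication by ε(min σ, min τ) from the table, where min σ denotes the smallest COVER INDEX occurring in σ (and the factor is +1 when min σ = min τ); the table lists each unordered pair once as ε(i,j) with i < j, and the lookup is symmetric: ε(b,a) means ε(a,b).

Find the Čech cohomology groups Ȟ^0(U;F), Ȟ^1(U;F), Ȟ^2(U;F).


Ȟ^0 = Z/3, Ȟ^1 = Z/3 ⊕ Z/3 and Ȟ^2 = 0

intersection data:
  A12={g} A14={i} A15={a,j} A16={b} A23={f,k} A34={c} A56={h}
C dims 6,7; δ0: rk_F3 5
Ȟ^0 = (6 − 5) − 0 = 1, so Ȟ^0 ≅ Z/3
Ȟ^1 = (7 − 0) − 5 = 2, so Ȟ^1 ≅ Z/3 ⊕ Z/3
Ȟ^2 = (0 − 0) − 0 = 0, so Ȟ^2 ≅ 0


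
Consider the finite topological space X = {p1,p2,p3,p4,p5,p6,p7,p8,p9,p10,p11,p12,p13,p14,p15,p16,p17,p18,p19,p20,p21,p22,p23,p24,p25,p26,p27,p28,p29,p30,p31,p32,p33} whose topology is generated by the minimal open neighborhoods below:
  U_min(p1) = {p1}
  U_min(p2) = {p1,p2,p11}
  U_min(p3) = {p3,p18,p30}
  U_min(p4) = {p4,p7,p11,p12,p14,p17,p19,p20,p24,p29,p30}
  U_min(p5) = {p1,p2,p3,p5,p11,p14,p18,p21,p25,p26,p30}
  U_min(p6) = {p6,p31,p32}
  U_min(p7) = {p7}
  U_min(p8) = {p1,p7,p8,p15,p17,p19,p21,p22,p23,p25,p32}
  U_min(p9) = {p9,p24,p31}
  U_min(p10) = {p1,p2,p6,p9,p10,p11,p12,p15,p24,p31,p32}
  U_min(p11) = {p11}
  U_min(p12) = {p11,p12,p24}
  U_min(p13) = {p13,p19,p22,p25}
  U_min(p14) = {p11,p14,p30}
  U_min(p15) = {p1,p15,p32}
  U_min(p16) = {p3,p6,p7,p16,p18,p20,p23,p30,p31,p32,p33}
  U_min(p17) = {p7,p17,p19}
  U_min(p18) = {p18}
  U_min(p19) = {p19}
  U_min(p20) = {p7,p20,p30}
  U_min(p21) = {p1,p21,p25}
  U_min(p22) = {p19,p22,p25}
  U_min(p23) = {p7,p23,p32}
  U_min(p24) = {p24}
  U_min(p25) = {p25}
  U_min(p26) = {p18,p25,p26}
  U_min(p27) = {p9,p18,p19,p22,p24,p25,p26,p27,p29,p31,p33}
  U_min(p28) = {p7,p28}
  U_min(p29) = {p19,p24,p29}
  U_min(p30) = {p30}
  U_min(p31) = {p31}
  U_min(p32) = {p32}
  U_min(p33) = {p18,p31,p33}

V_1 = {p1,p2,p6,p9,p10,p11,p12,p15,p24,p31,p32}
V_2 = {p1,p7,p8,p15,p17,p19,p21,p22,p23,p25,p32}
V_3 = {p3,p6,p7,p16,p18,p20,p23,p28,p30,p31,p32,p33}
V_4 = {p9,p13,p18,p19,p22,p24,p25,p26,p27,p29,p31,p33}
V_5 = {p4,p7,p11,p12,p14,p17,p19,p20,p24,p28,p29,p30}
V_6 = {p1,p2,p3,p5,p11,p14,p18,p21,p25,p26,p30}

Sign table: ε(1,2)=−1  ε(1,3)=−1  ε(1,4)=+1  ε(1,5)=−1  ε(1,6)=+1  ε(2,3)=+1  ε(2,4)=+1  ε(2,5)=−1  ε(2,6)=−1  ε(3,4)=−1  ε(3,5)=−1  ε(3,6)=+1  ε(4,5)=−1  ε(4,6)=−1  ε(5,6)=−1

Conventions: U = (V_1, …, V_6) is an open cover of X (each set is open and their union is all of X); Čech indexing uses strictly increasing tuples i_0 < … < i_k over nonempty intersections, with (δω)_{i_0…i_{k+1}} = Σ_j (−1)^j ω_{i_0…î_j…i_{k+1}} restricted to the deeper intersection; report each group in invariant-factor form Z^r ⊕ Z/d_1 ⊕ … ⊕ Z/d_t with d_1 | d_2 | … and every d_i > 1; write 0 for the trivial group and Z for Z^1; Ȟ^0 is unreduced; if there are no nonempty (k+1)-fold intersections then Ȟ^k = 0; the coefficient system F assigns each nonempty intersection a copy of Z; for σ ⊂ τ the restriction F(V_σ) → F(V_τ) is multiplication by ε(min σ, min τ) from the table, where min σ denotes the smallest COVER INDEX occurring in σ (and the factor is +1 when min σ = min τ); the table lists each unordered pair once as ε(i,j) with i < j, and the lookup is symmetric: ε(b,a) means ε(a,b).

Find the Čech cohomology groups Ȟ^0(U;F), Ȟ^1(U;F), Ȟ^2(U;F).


Ȟ^0 = 0,  Ȟ^1 = Z/2,  Ȟ^2 = Z

nerve of the cover:
  V12={p1,p15,p32} V13={p6,p31,p32} V14={p9,p24,p31} V15={p11,p12,p24} V16={p1,p2,p11} V23={p7,p23,p32} V24={p19,p22,p25} V25={p7,p17,p19} V26={p1,p21,p25} V34={p18,p31,p33} V35={p7,p20,p28,p30} V36={p3,p18,p30} V45={p19,p24,p29} V46={p18,p25,p26} V56={p11,p14,p30}
  V123={p32} V126={p1} V134={p31} V145={p24} V156={p11} V235={p7} V245={p19} V246={p25} V346={p18} V356={p30}
C dims 6,15,10; δ0: rk 6, SNF 1^5·2; δ1: rk 9, SNF 1^9
Ȟ^0 = (6 − 6) − 0 = 0, so Ȟ^0 ≅ 0
Ȟ^1 = (15 − 9) − 6 = 0 plus torsion [2], so Ȟ^1 ≅ Z/2
Ȟ^2 = (10 − 0) − 9 = 1, so Ȟ^2 ≅ Z


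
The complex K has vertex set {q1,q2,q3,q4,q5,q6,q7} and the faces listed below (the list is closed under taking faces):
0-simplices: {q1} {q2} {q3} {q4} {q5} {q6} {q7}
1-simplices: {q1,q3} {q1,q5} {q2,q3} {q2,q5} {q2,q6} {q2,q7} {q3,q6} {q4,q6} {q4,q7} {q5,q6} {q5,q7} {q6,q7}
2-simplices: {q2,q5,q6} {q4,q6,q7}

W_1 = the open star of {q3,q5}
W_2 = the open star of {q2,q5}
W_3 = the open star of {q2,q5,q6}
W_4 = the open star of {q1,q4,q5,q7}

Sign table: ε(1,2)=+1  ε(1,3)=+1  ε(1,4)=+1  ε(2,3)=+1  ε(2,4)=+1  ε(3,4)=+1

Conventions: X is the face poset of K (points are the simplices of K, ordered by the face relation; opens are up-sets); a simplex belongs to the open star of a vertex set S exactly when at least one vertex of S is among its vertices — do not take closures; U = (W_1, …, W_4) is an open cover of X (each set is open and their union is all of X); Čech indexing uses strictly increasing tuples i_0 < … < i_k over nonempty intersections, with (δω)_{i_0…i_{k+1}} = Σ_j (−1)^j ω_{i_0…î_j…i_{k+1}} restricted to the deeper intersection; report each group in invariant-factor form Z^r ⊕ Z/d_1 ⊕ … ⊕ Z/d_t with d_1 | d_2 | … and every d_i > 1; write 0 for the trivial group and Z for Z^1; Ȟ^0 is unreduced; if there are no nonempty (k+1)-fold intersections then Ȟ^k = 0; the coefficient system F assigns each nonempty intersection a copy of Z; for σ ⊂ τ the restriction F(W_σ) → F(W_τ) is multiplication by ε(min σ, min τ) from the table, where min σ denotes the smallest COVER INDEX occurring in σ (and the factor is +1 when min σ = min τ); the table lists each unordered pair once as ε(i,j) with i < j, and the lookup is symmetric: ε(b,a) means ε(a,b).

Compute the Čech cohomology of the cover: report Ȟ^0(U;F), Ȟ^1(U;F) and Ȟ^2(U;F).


nonempty overlaps:
  W1={{q3},{q5},{q1,q3},{q1,q5},{q2,q3},{q2,q5},{q3,q6},{q5,q6},{q5,q7},{q2,q5,q6}} W2={{q2},{q5},{q1,q5},{q2,q3},{q2,q5},{q2,q6},{q2,q7},{q5,q6},{q5,q7},{q2,q5,q6}} W3={{q2},{q5},{q6},{q1,q5},{q2,q3},{q2,q5},{q2,q6},{q2,q7},{q3,q6},{q4,q6},{q5,q6},{q5,q7},{q6,q7},{q2,q5,q6},{q4,q6,q7}} W4={{q1},{q4},{q5},{q7},{q1,q3},{q1,q5},{q2,q5},{q2,q7},{q4,q6},{q4,q7},{q5,q6},{q5,q7},{q6,q7},{q2,q5,q6},{q4,q6,q7}}
  W12={{q5},{q1,q5},{q2,q3},{q2,q5},{q5,q6},{q5,q7},{q2,q5,q6}} W13={{q5},{q1,q5},{q2,q3},{q2,q5},{q3,q6},{q5,q6},{q5,q7},{q2,q5,q6}} W14={{q5},{q1,q3},{q1,q5},{q2,q5},{q5,q6},{q5,q7},{q2,q5,q6}} W23={{q2},{q5},{q1,q5},{q2,q3},{q2,q5},{q2,q6},{q2,q7},{q5,q6},{q5,q7},{q2,q5,q6}} W24={{q5},{q1,q5},{q2,q5},{q2,q7},{q5,q6},{q5,q7},{q2,q5,q6}} W34={{q5},{q1,q5},{q2,q5},{q2,q7},{q4,q6},{q5,q6},{q5,q7},{q6,q7},{q2,q5,q6},{q4,q6,q7}}
  W123={{q5},{q1,q5},{q2,q3},{q2,q5},{q5,q6},{q5,q7},{q2,q5,q6}} W124={{q5},{q1,q5},{q2,q5},{q5,q6},{q5,q7},{q2,q5,q6}} W134={{q5},{q1,q5},{q2,q5},{q5,q6},{q5,q7},{q2,q5,q6}} W234={{q5},{q1,q5},{q2,q5},{q2,q7},{q5,q6},{q5,q7},{q2,q5,q6}}
  W1234={{q5},{q1,q5},{q2,q5},{q5,q6},{q5,q7},{q2,q5,q6}}
C dims 4,6,4,1; δ0: rk 3, SNF 1^3; δ1: rk 3, SNF 1^3; δ2: rk 1, SNF 1^1
degree 0: 4−3−0 = 1 → Ȟ^0 ≅ Z
degree 1: 6−3−3 = 0 → Ȟ^1 ≅ 0
degree 2: 4−1−3 = 0 → Ȟ^2 ≅ 0

Ȟ^0(U;F) ≅ Z, Ȟ^1(U;F) ≅ 0, Ȟ^2(U;F) ≅ 0
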